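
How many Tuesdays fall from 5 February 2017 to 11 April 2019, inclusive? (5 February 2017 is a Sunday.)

114

5 February 2017 is a Sunday; the first Tuesday on or after it is 7 February 2017 (2 days later).
From 7 February 2017 to 11 April 2019: 327 + 365 + 101 = 793 days (rest of 2017, 2018, to 11 April 2019 in 2019).
793 ÷ 7 = 113 full weeks with remainder 2, so 113 more Tuesdays after the first → 114.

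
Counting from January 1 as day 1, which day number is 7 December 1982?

Days in months before December: 31 + 28 + 31 + 30 + 31 + 30 + 31 + 31 + 30 + 31 + 30 = 334.
Plus 7 days into December → day 341.

341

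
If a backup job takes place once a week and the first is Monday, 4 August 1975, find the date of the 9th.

29 September 1975

The 9th occurrence is 8 intervals after the first: 8 × 7 = 56 days after 4 August 1975.
August has 31 days — 27 days to the end of August leaves 29.
29 days into September → 29 September 1975.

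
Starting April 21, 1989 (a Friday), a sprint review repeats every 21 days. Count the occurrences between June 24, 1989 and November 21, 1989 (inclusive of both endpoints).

Occurrences land 21·i days after April 21, 1989 for i = 0, 1, 2, …
June 24, 1989 is 64 days after the start; 64 ÷ 21 = 3 remainder 1; since the remainder is 1, round up to i = 4. First occurrence in the window: #5 on July 14, 1989 (4×21 = 84 days in).
November 21, 1989 is 214 days after the start; 214 ÷ 21 = 10 remainder 4. Last occurrence in the window: #11 on November 17, 1989.
Occurrences #5 through #11: 7 in total.

7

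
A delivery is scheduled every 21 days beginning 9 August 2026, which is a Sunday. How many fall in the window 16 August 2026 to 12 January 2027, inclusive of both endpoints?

7

Occurrences land 21·i days after 9 August 2026 for i = 0, 1, 2, …
16 August 2026 is 7 days after the start; 7 ÷ 21 = 0 remainder 7; since the remainder is 7, round up to i = 1. First occurrence in the window: #2 on 30 August 2026 (1×21 = 21 days in).
12 January 2027 is 156 days after the start; 156 ÷ 21 = 7 remainder 9. Last occurrence in the window: #8 on 3 January 2027.
Occurrences #2 through #8: 7 in total.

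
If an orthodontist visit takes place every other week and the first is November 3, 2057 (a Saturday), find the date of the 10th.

The 10th occurrence is 9 intervals after the first: 9 × 14 = 126 days after November 3, 2057.
November has 30 days — 27 days to the end of November leaves 99.
December has 31 days (68 left).
January has 31 days (37 left).
February has 28 days (9 left).
9 days into March → March 9, 2058.

March 9, 2058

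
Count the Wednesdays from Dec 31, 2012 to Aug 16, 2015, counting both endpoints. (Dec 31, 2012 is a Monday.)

137

Dec 31, 2012 is a Monday; the first Wednesday on or after it is Jan 2, 2013 (2 days later).
From Jan 2, 2013 to Aug 16, 2015: 363 + 365 + 228 = 956 days (rest of 2013, 2014, to Aug 16, 2015 in 2015).
956 ÷ 7 = 136 full weeks with remainder 4, so 136 more Wednesdays after the first → 137.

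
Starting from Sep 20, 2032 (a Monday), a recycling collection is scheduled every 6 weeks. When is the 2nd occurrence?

Nov 1, 2032

The 2nd occurrence is 1 interval after the first: 1 × 42 = 42 days after Sep 20, 2032.
Sep has 30 days — 10 days to the end of Sep leaves 32.
Oct has 31 days (1 left).
1 day into Nov → Nov 1, 2032.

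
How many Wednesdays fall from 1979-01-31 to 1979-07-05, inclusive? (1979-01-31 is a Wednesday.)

23

1979-01-31 is a Wednesday; the first Wednesday on or after it is 1979-01-31.
From 1979-01-31 to 1979-07-05: 0 + 28 + 31 + 30 + 31 + 30 + 5 = 155 days (rest of January, February, March, April, May, June, July).
155 ÷ 7 = 22 full weeks with remainder 1, so 22 more Wednesdays after the first → 23.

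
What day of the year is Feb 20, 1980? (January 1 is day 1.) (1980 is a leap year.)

51

Days in months before Feb: 31 = 31.
Plus 20 days into Feb → day 51.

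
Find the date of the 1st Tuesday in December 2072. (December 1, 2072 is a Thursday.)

December 6, 2072

December 2072 begins on a Thursday, so the first Tuesday is December 6 (5 days later).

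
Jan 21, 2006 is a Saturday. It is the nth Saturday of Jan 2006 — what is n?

3rd

Day 21 falls in week ⌈21/7⌉ of the month.
Days 1–7 hold the 1st Saturday, 8–14 the 2nd, 15–21 the 3rd, 22–28 the 4th, 29–31 the 5th.
21 is in the range for the 3rd.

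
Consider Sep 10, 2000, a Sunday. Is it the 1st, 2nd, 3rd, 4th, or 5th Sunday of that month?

2nd

Day 10 falls in week ⌈10/7⌉ of the month.
Days 1–7 hold the 1st Sunday, 8–14 the 2nd, 15–21 the 3rd, 22–28 the 4th, 29–31 the 5th.
10 is in the range for the 2nd.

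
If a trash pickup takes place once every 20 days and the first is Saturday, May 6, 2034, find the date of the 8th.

The 8th occurrence is 7 intervals after the first: 7 × 20 = 140 days after May 6, 2034.
May has 31 days — 25 days to the end of May leaves 115.
June has 30 days (85 left).
July has 31 days (54 left).
August has 31 days (23 left).
23 days into September → September 23, 2034.

September 23, 2034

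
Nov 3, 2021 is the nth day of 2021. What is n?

307

Days in months before Nov: 31 + 28 + 31 + 30 + 31 + 30 + 31 + 31 + 30 + 31 = 304.
Plus 3 days into Nov → day 307.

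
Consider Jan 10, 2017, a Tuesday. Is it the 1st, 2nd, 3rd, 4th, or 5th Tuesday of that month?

2nd

Day 10 falls in week ⌈10/7⌉ of the month.
Days 1–7 hold the 1st Tuesday, 8–14 the 2nd, 15–21 the 3rd, 22–28 the 4th, 29–31 the 5th.
10 is in the range for the 2nd.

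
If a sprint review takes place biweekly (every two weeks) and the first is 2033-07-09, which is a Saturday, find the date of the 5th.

The 5th occurrence is 4 intervals after the first: 4 × 14 = 56 days after 2033-07-09.
July has 31 days — 22 days to the end of July leaves 34.
August has 31 days (3 left).
3 days into September → 2033-09-03.

2033-09-03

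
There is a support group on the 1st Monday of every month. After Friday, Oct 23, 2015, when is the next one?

Nov 2, 2015

Oct 2015 starts on a Thursday, so its 1st Monday is Oct 5, 2015 (4 days in).
That is not after Oct 23, 2015, so look at Nov 2015.
Nov 2015 starts on a Sunday, so its 1st Monday is Nov 2, 2015 (1 day in).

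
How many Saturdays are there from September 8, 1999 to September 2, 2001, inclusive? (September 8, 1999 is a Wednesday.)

September 8, 1999 is a Wednesday; the first Saturday on or after it is September 11, 1999 (3 days later).
From September 11, 1999 to September 2, 2001: 111 + 366 + 245 = 722 days (rest of 1999, 2000, to September 2, 2001 in 2001).
722 ÷ 7 = 103 full weeks with remainder 1, so 103 more Saturdays after the first → 104.

104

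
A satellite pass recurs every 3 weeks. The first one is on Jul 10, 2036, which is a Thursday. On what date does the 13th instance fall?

Mar 19, 2037

The 13th occurrence is 12 intervals after the first: 12 × 21 = 252 days after Jul 10, 2036.
Jul has 31 days — 21 days to the end of Jul leaves 231.
Aug has 31 days (200 left).
Sep has 30 days (170 left).
Oct has 31 days (139 left).
Nov has 30 days (109 left).
Dec has 31 days (78 left).
Jan has 31 days (47 left).
Feb has 28 days (19 left).
19 days into Mar → Mar 19, 2037.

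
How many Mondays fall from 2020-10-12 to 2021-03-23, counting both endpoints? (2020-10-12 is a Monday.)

24

2020-10-12 is a Monday; the first Monday on or after it is 2020-10-12.
From 2020-10-12 to 2021-03-23: 19 + 30 + 31 + 31 + 28 + 23 = 162 days (rest of October, November, December, January, February, March).
162 ÷ 7 = 23 full weeks with remainder 1, so 23 more Mondays after the first → 24.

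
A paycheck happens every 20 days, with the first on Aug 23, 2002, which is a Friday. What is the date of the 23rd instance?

Nov 6, 2003

The 23rd occurrence is 22 intervals after the first: 22 × 20 = 440 days after Aug 23, 2002.
Aug has 31 days — 8 days to the end of Aug leaves 432.
From end of Aug to end of 2002 is 122 days (310 left).
Jan has 31 days (279 left).
Feb has 28 days (251 left).
Mar has 31 days (220 left).
Apr has 30 days (190 left).
May has 31 days (159 left).
Jun has 30 days (129 left).
Jul has 31 days (98 left).
Aug has 31 days (67 left).
Sep has 30 days (37 left).
Oct has 31 days (6 left).
6 days into Nov → Nov 6, 2003.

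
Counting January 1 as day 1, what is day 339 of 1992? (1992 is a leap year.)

January has 31 days (339 − 31 = 308 remain).
February has 29 days (308 − 29 = 279 remain).
March has 31 days (279 − 31 = 248 remain).
April has 30 days (248 − 30 = 218 remain).
May has 31 days (218 − 31 = 187 remain).
June has 30 days (187 − 30 = 157 remain).
July has 31 days (157 − 31 = 126 remain).
August has 31 days (126 − 31 = 95 remain).
September has 30 days (95 − 30 = 65 remain).
October has 31 days (65 − 31 = 34 remain).
November has 30 days (34 − 30 = 4 remain).
4 into December → December 4.

1992-12-04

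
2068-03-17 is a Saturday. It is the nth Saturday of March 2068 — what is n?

Day 17 falls in week ⌈17/7⌉ of the month.
Days 1–7 hold the 1st Saturday, 8–14 the 2nd, 15–21 the 3rd, 22–28 the 4th, 29–31 the 5th.
17 is in the range for the 3rd.

3rd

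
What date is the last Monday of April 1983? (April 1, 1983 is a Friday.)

April 1983 begins on a Friday, so the first Monday is April 4 (3 days later).
April 1983 has 30 days. Adding weeks: 4, 11, 18, 25 — the last one ≤ 30 is the 25th.

April 25, 1983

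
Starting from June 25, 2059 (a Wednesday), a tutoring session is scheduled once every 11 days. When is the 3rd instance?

The 3rd occurrence is 2 intervals after the first: 2 × 11 = 22 days after June 25, 2059.
June has 30 days — 5 days to the end of June leaves 17.
17 days into July → July 17, 2059.

July 17, 2059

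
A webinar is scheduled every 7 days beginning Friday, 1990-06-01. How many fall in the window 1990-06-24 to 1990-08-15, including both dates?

Occurrences land 7·i days after 1990-06-01 for i = 0, 1, 2, …
1990-06-24 is 23 days after the start; 23 ÷ 7 = 3 remainder 2; since the remainder is 2, round up to i = 4. First occurrence in the window: #5 on 1990-06-29 (4×7 = 28 days in).
1990-08-15 is 75 days after the start; 75 ÷ 7 = 10 remainder 5. Last occurrence in the window: #11 on 1990-08-10.
Occurrences #5 through #11: 7 in total.

7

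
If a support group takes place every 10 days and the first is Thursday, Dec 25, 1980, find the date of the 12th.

Apr 14, 1981

The 12th occurrence is 11 intervals after the first: 11 × 10 = 110 days after Dec 25, 1980.
Dec has 31 days — 6 days to the end of Dec leaves 104.
Jan has 31 days (73 left).
Feb has 28 days (45 left).
Mar has 31 days (14 left).
14 days into Apr → Apr 14, 1981.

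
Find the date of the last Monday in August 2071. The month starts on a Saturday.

31 August 2071

August 2071 begins on a Saturday, so the first Monday is August 3 (2 days later).
August 2071 has 31 days. Adding weeks: 3, 10, 17, 24, 31 — the last one ≤ 31 is the 31st.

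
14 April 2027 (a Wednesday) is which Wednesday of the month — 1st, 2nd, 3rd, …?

2nd

Day 14 falls in week ⌈14/7⌉ of the month.
Days 1–7 hold the 1st Wednesday, 8–14 the 2nd, 15–21 the 3rd, 22–28 the 4th, 29–31 the 5th.
14 is in the range for the 2nd.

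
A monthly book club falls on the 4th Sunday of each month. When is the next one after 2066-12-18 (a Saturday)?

December 2066 starts on a Wednesday; its first Sunday is the 5th, so the 4th Sunday is the 26th — 2066-12-26.
2066-12-26 is after 2066-12-18, so that is the next one.

2066-12-26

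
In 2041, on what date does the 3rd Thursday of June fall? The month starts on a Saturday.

20 June 2041

June 2041 begins on a Saturday, so the first Thursday is June 6 (5 days later).
The 3rd Thursday is 2 weeks later: 6 + 14 = 20.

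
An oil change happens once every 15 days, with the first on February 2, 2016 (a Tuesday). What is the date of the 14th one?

The 14th occurrence is 13 intervals after the first: 13 × 15 = 195 days after February 2, 2016.
February has 29 days — 27 days to the end of February leaves 168.
March has 31 days (137 left).
April has 30 days (107 left).
May has 31 days (76 left).
June has 30 days (46 left).
July has 31 days (15 left).
15 days into August → August 15, 2016.

August 15, 2016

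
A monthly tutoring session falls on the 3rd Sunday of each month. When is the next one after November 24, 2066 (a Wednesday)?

December 19, 2066

November 2066 starts on a Monday; its first Sunday is the 7th, so the 3rd Sunday is the 21st — November 21, 2066.
That is not after November 24, 2066, so look at December 2066.
December 2066 starts on a Wednesday; its first Sunday is the 5th, so the 3rd Sunday is the 19th — December 19, 2066.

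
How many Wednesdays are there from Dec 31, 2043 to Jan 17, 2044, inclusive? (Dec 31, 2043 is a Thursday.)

Dec 31, 2043 is a Thursday; the first Wednesday on or after it is Jan 6, 2044 (6 days later).
From Jan 6, 2044 to Jan 17, 2044 is 17 − 6 = 11 days.
11 ÷ 7 = 1 full weeks with remainder 4, so 1 more Wednesdays after the first → 2.

2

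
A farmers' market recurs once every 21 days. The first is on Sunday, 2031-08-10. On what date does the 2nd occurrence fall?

The 2nd occurrence is 1 interval after the first: 1 × 21 = 21 days after 2031-08-10.
21 days later is 2031-08-31.

2031-08-31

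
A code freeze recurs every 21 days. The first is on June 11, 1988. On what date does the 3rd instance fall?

The 3rd occurrence is 2 intervals after the first: 2 × 21 = 42 days after June 11, 1988.
June has 30 days — 19 days to the end of June leaves 23.
23 days into July → July 23, 1988.

July 23, 1988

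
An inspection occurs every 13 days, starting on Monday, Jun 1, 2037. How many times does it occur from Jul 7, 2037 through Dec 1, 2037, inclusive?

Occurrences land 13·i days after Jun 1, 2037 for i = 0, 1, 2, …
Jul 7, 2037 is 36 days after the start; 36 ÷ 13 = 2 remainder 10; since the remainder is 10, round up to i = 3. First occurrence in the window: #4 on Jul 10, 2037 (3×13 = 39 days in).
Dec 1, 2037 is 183 days after the start; 183 ÷ 13 = 14 remainder 1. Last occurrence in the window: #15 on Nov 30, 2037.
Occurrences #4 through #15: 12 in total.

12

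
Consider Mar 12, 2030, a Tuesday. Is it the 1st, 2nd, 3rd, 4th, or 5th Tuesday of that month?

2nd

Day 12 falls in week ⌈12/7⌉ of the month.
Days 1–7 hold the 1st Tuesday, 8–14 the 2nd, 15–21 the 3rd, 22–28 the 4th, 29–31 the 5th.
12 is in the range for the 2nd.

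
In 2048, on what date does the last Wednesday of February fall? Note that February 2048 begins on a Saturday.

2048-02-26

February 2048 begins on a Saturday, so the first Wednesday is February 5 (4 days later).
February 2048 has 29 days. Adding weeks: 5, 12, 19, 26 — the last one ≤ 29 is the 26th.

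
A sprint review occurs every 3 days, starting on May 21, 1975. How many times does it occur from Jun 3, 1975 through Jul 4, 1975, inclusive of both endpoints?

10

Occurrences land 3·i days after May 21, 1975 for i = 0, 1, 2, …
Jun 3, 1975 is 13 days after the start; 13 ÷ 3 = 4 remainder 1; since the remainder is 1, round up to i = 5. First occurrence in the window: #6 on Jun 5, 1975 (5×3 = 15 days in).
Jul 4, 1975 is 44 days after the start; 44 ÷ 3 = 14 remainder 2. Last occurrence in the window: #15 on Jul 2, 1975.
Occurrences #6 through #15: 10 in total.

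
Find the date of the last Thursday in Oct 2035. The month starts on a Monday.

Oct 25, 2035

Oct 2035 begins on a Monday, so the first Thursday is Oct 4 (3 days later).
Oct 2035 has 31 days. Adding weeks: 4, 11, 18, 25 — the last one ≤ 31 is the 25th.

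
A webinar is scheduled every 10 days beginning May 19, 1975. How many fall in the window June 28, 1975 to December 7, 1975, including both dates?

Occurrences land 10·i days after May 19, 1975 for i = 0, 1, 2, …
June 28, 1975 is 40 days after the start; 40 ÷ 10 = 4 remainder 0. First occurrence in the window: #5 on June 28, 1975 (4×10 = 40 days in).
December 7, 1975 is 202 days after the start; 202 ÷ 10 = 20 remainder 2. Last occurrence in the window: #21 on December 5, 1975.
Occurrences #5 through #21: 17 in total.

17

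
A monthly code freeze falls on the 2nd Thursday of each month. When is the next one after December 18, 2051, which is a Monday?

December 2051 starts on a Friday; its first Thursday is the 7th, so the 2nd Thursday is the 14th — December 14, 2051.
That is not after December 18, 2051, so look at January 2052.
January 2052 starts on a Monday; its first Thursday is the 4th, so the 2nd Thursday is the 11th — January 11, 2052.

January 11, 2052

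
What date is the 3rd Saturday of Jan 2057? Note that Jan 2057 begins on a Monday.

Jan 2057 begins on a Monday, so the first Saturday is Jan 6 (5 days later).
The 3rd Saturday is 2 weeks later: 6 + 14 = 20.

Jan 20, 2057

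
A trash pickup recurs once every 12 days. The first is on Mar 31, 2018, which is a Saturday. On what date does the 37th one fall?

Jun 6, 2019

The 37th occurrence is 36 intervals after the first: 36 × 12 = 432 days after Mar 31, 2018.
Mar has 31 days — 0 days to the end of Mar leaves 432.
From end of Mar to end of 2018 is 275 days (157 left).
Jan has 31 days (126 left).
Feb has 28 days (98 left).
Mar has 31 days (67 left).
Apr has 30 days (37 left).
May has 31 days (6 left).
6 days into Jun → Jun 6, 2019.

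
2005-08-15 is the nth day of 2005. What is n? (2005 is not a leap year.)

Days in months before August: 31 + 28 + 31 + 30 + 31 + 30 + 31 = 212.
Plus 15 days into August → day 227.

227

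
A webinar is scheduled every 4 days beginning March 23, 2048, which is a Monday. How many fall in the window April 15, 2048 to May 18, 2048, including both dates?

Occurrences land 4·i days after March 23, 2048 for i = 0, 1, 2, …
April 15, 2048 is 23 days after the start; 23 ÷ 4 = 5 remainder 3; since the remainder is 3, round up to i = 6. First occurrence in the window: #7 on April 16, 2048 (6×4 = 24 days in).
May 18, 2048 is 56 days after the start; 56 ÷ 4 = 14 remainder 0. Last occurrence in the window: #15 on May 18, 2048.
Occurrences #7 through #15: 9 in total.

9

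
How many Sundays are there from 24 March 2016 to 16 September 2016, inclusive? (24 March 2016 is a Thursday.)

24 March 2016 is a Thursday; the first Sunday on or after it is 27 March 2016 (3 days later).
From 27 March 2016 to 16 September 2016: 4 + 30 + 31 + 30 + 31 + 31 + 16 = 173 days (rest of March, April, May, June, July, August, September).
173 ÷ 7 = 24 full weeks with remainder 5, so 24 more Sundays after the first → 25.

25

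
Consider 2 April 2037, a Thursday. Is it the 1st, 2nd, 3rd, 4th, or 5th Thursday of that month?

1st

Day 2 falls in week ⌈2/7⌉ of the month.
Days 1–7 hold the 1st Thursday, 8–14 the 2nd, 15–21 the 3rd, 22–28 the 4th, 29–31 the 5th.
2 is in the range for the 1st.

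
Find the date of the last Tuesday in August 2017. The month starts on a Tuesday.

August 2017 begins on a Tuesday, so the first Tuesday is August 1.
August 2017 has 31 days. Adding weeks: 1, 8, 15, 22, 29 — the last one ≤ 31 is the 29th.

29 August 2017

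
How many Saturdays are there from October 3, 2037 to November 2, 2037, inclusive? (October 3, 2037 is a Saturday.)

5

October 3, 2037 is a Saturday; the first Saturday on or after it is October 3, 2037.
From October 3, 2037 to November 2, 2037: 28 + 2 = 30 days (rest of October, November).
30 ÷ 7 = 4 full weeks with remainder 2, so 4 more Saturdays after the first → 5.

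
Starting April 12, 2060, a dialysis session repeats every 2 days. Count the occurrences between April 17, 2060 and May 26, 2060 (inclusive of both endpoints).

Occurrences land 2·i days after April 12, 2060 for i = 0, 1, 2, …
April 17, 2060 is 5 days after the start; 5 ÷ 2 = 2 remainder 1; since the remainder is 1, round up to i = 3. First occurrence in the window: #4 on April 18, 2060 (3×2 = 6 days in).
May 26, 2060 is 44 days after the start; 44 ÷ 2 = 22 remainder 0. Last occurrence in the window: #23 on May 26, 2060.
Occurrences #4 through #23: 20 in total.

20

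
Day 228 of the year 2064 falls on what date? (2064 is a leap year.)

Jan has 31 days (228 − 31 = 197 remain).
Feb has 29 days (197 − 29 = 168 remain).
Mar has 31 days (168 − 31 = 137 remain).
Apr has 30 days (137 − 30 = 107 remain).
May has 31 days (107 − 31 = 76 remain).
Jun has 30 days (76 − 30 = 46 remain).
Jul has 31 days (46 − 31 = 15 remain).
15 into Aug → Aug 15.

Aug 15, 2064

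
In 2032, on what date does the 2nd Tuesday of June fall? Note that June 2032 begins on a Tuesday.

June 2032 begins on a Tuesday, so the first Tuesday is June 1.
The 2nd Tuesday is 1 weeks later: 1 + 7 = 8.

2032-06-08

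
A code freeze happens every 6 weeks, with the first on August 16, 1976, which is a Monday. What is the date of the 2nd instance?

The 2nd occurrence is 1 interval after the first: 1 × 42 = 42 days after August 16, 1976.
August has 31 days — 15 days to the end of August leaves 27.
27 days into September → September 27, 1976.

September 27, 1976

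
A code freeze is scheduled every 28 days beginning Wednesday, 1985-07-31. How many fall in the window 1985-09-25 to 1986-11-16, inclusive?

Occurrences land 28·i days after 1985-07-31 for i = 0, 1, 2, …
1985-09-25 is 56 days after the start; 56 ÷ 28 = 2 remainder 0. First occurrence in the window: #3 on 1985-09-25 (2×28 = 56 days in).
1986-11-16 is 473 days after the start; 473 ÷ 28 = 16 remainder 25. Last occurrence in the window: #17 on 1986-10-22.
Occurrences #3 through #17: 15 in total.

15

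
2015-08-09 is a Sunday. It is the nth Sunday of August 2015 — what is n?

Day 9 falls in week ⌈9/7⌉ of the month.
Days 1–7 hold the 1st Sunday, 8–14 the 2nd, 15–21 the 3rd, 22–28 the 4th, 29–31 the 5th.
9 is in the range for the 2nd.

2nd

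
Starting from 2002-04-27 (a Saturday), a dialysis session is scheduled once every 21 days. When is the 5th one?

2002-07-20

The 5th occurrence is 4 intervals after the first: 4 × 21 = 84 days after 2002-04-27.
April has 30 days — 3 days to the end of April leaves 81.
May has 31 days (50 left).
June has 30 days (20 left).
20 days into July → 2002-07-20.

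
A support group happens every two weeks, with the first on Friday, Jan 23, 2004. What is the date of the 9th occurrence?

May 14, 2004

The 9th occurrence is 8 intervals after the first: 8 × 14 = 112 days after Jan 23, 2004.
Jan has 31 days — 8 days to the end of Jan leaves 104.
Feb has 29 days (75 left).
Mar has 31 days (44 left).
Apr has 30 days (14 left).
14 days into May → May 14, 2004.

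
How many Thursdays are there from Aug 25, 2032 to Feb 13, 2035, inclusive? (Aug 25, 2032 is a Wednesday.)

129

Aug 25, 2032 is a Wednesday; the first Thursday on or after it is Aug 26, 2032 (1 day later).
From Aug 26, 2032 to Feb 13, 2035: 127 + 365 + 365 + 44 = 901 days (rest of 2032, 2033, 2034, to Feb 13, 2035 in 2035).
901 ÷ 7 = 128 full weeks with remainder 5, so 128 more Thursdays after the first → 129.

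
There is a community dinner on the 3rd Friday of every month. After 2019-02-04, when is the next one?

February 2019 starts on a Friday; its first Friday is the 1st, so the 3rd Friday is the 15th — 2019-02-15.
2019-02-15 is after 2019-02-04, so that is the next one.

2019-02-15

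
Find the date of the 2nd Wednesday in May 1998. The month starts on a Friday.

May 1998 begins on a Friday, so the first Wednesday is May 6 (5 days later).
The 2nd Wednesday is 1 weeks later: 6 + 7 = 13.

May 13, 1998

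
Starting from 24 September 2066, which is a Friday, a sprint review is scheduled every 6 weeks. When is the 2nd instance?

The 2nd occurrence is 1 interval after the first: 1 × 42 = 42 days after 24 September 2066.
September has 30 days — 6 days to the end of September leaves 36.
October has 31 days (5 left).
5 days into November → 5 November 2066.

5 November 2066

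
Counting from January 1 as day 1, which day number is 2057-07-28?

Days in months before July: 31 + 28 + 31 + 30 + 31 + 30 = 181.
Plus 28 days into July → day 209.

209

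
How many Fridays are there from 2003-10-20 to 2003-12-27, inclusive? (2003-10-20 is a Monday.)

10

2003-10-20 is a Monday; the first Friday on or after it is 2003-10-24 (4 days later).
From 2003-10-24 to 2003-12-27: 7 + 30 + 27 = 64 days (rest of October, November, December).
64 ÷ 7 = 9 full weeks with remainder 1, so 9 more Fridays after the first → 10.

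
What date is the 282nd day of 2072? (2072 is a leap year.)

8 October 2072

January has 31 days (282 − 31 = 251 remain).
February has 29 days (251 − 29 = 222 remain).
March has 31 days (222 − 31 = 191 remain).
April has 30 days (191 − 30 = 161 remain).
May has 31 days (161 − 31 = 130 remain).
June has 30 days (130 − 30 = 100 remain).
July has 31 days (100 − 31 = 69 remain).
August has 31 days (69 − 31 = 38 remain).
September has 30 days (38 − 30 = 8 remain).
8 into October → October 8.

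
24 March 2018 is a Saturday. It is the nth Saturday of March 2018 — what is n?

4th

Day 24 falls in week ⌈24/7⌉ of the month.
Days 1–7 hold the 1st Saturday, 8–14 the 2nd, 15–21 the 3rd, 22–28 the 4th, 29–31 the 5th.
24 is in the range for the 4th.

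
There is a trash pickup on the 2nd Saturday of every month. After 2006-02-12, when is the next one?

2006-03-11

February 2006 starts on a Wednesday; its first Saturday is the 4th, so the 2nd Saturday is the 11th — 2006-02-11.
That is not after 2006-02-12, so look at March 2006.
March 2006 starts on a Wednesday; its first Saturday is the 4th, so the 2nd Saturday is the 11th — 2006-03-11.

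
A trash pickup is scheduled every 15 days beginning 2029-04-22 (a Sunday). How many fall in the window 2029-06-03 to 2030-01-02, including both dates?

Occurrences land 15·i days after 2029-04-22 for i = 0, 1, 2, …
2029-06-03 is 42 days after the start; 42 ÷ 15 = 2 remainder 12; since the remainder is 12, round up to i = 3. First occurrence in the window: #4 on 2029-06-06 (3×15 = 45 days in).
2030-01-02 is 255 days after the start; 255 ÷ 15 = 17 remainder 0. Last occurrence in the window: #18 on 2030-01-02.
Occurrences #4 through #18: 15 in total.

15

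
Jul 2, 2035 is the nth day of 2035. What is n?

Days in months before Jul: 31 + 28 + 31 + 30 + 31 + 30 = 181.
Plus 2 days into Jul → day 183.

183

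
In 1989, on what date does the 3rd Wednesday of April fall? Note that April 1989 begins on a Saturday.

April 1989 begins on a Saturday, so the first Wednesday is April 5 (4 days later).
The 3rd Wednesday is 2 weeks later: 5 + 14 = 19.

April 19, 1989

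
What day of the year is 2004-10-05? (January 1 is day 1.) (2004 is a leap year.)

Days in months before October: 31 + 29 + 31 + 30 + 31 + 30 + 31 + 31 + 30 = 274.
Plus 5 days into October → day 279.

279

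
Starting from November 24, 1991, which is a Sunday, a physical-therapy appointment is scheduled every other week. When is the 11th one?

The 11th occurrence is 10 intervals after the first: 10 × 14 = 140 days after November 24, 1991.
November has 30 days — 6 days to the end of November leaves 134.
December has 31 days (103 left).
January has 31 days (72 left).
February has 29 days (43 left).
March has 31 days (12 left).
12 days into April → April 12, 1992.

April 12, 1992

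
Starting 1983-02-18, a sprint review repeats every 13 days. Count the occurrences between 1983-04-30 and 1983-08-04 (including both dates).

Occurrences land 13·i days after 1983-02-18 for i = 0, 1, 2, …
1983-04-30 is 71 days after the start; 71 ÷ 13 = 5 remainder 6; since the remainder is 6, round up to i = 6. First occurrence in the window: #7 on 1983-05-07 (6×13 = 78 days in).
1983-08-04 is 167 days after the start; 167 ÷ 13 = 12 remainder 11. Last occurrence in the window: #13 on 1983-07-24.
Occurrences #7 through #13: 7 in total.

7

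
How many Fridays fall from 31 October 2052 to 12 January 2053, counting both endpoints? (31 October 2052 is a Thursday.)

11

31 October 2052 is a Thursday; the first Friday on or after it is 1 November 2052 (1 day later).
From 1 November 2052 to 12 January 2053: 29 + 31 + 12 = 72 days (rest of November, December, January).
72 ÷ 7 = 10 full weeks with remainder 2, so 10 more Fridays after the first → 11.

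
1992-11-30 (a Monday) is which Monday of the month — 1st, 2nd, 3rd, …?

Day 30 falls in week ⌈30/7⌉ of the month.
Days 1–7 hold the 1st Monday, 8–14 the 2nd, 15–21 the 3rd, 22–28 the 4th, 29–31 the 5th.
30 is in the range for the 5th.

5th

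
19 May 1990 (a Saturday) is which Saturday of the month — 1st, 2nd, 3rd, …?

Day 19 falls in week ⌈19/7⌉ of the month.
Days 1–7 hold the 1st Saturday, 8–14 the 2nd, 15–21 the 3rd, 22–28 the 4th, 29–31 the 5th.
19 is in the range for the 3rd.

3rd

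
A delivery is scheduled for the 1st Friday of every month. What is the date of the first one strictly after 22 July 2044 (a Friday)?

5 August 2044

July 2044 starts on a Friday, so its 1st Friday is 1 July 2044.
That is not after 22 July 2044, so look at August 2044.
August 2044 starts on a Monday, so its 1st Friday is 5 August 2044 (4 days in).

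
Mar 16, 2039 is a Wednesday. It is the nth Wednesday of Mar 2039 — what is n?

Day 16 falls in week ⌈16/7⌉ of the month.
Days 1–7 hold the 1st Wednesday, 8–14 the 2nd, 15–21 the 3rd, 22–28 the 4th, 29–31 the 5th.
16 is in the range for the 3rd.

3rd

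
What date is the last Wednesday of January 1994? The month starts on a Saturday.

26 January 1994

January 1994 begins on a Saturday, so the first Wednesday is January 5 (4 days later).
January 1994 has 31 days. Adding weeks: 5, 12, 19, 26 — the last one ≤ 31 is the 26th.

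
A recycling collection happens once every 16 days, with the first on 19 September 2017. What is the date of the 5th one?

The 5th occurrence is 4 intervals after the first: 4 × 16 = 64 days after 19 September 2017.
September has 30 days — 11 days to the end of September leaves 53.
October has 31 days (22 left).
22 days into November → 22 November 2017.

22 November 2017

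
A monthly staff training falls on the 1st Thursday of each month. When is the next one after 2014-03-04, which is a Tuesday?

2014-03-06

March 2014 starts on a Saturday, so its 1st Thursday is 2014-03-06 (5 days in).
2014-03-06 is after 2014-03-04, so that is the next one.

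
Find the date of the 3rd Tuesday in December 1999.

21 December 1999

The first Tuesday of December 1999 is December 7.
The 3rd Tuesday is 2 weeks later: 7 + 14 = 21.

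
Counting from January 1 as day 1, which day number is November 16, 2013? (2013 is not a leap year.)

Days in months before November: 31 + 28 + 31 + 30 + 31 + 30 + 31 + 31 + 30 + 31 = 304.
Plus 16 days into November → day 320.

320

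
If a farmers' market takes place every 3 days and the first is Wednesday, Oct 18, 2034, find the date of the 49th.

The 49th occurrence is 48 intervals after the first: 48 × 3 = 144 days after Oct 18, 2034.
Oct has 31 days — 13 days to the end of Oct leaves 131.
Nov has 30 days (101 left).
Dec has 31 days (70 left).
Jan has 31 days (39 left).
Feb has 28 days (11 left).
11 days into Mar → Mar 11, 2035.

Mar 11, 2035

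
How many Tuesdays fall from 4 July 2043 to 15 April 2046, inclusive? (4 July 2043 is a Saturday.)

145

4 July 2043 is a Saturday; the first Tuesday on or after it is 7 July 2043 (3 days later).
From 7 July 2043 to 15 April 2046: 177 + 366 + 365 + 105 = 1013 days (rest of 2043, 2044, 2045, to 15 April 2046 in 2046).
1013 ÷ 7 = 144 full weeks with remainder 5, so 144 more Tuesdays after the first → 145.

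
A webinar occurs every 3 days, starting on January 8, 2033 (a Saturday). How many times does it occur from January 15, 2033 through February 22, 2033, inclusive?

Occurrences land 3·i days after January 8, 2033 for i = 0, 1, 2, …
January 15, 2033 is 7 days after the start; 7 ÷ 3 = 2 remainder 1; since the remainder is 1, round up to i = 3. First occurrence in the window: #4 on January 17, 2033 (3×3 = 9 days in).
February 22, 2033 is 45 days after the start; 45 ÷ 3 = 15 remainder 0. Last occurrence in the window: #16 on February 22, 2033.
Occurrences #4 through #16: 13 in total.

13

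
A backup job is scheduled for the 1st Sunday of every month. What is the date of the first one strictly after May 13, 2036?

May 2036 starts on a Thursday, so its 1st Sunday is May 4, 2036 (3 days in).
That is not after May 13, 2036, so look at Jun 2036.
Jun 2036 starts on a Sunday, so its 1st Sunday is Jun 1, 2036.

Jun 1, 2036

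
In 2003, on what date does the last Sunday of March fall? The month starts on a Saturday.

March 2003 begins on a Saturday, so the first Sunday is March 2 (1 day later).
March 2003 has 31 days. Adding weeks: 2, 9, 16, 23, 30 — the last one ≤ 31 is the 30th.

2003-03-30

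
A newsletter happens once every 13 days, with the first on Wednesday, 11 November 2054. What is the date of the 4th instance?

20 December 2054

The 4th occurrence is 3 intervals after the first: 3 × 13 = 39 days after 11 November 2054.
November has 30 days — 19 days to the end of November leaves 20.
20 days into December → 20 December 2054.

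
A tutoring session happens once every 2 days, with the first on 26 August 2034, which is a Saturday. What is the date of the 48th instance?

28 November 2034

The 48th occurrence is 47 intervals after the first: 47 × 2 = 94 days after 26 August 2034.
August has 31 days — 5 days to the end of August leaves 89.
September has 30 days (59 left).
October has 31 days (28 left).
28 days into November → 28 November 2034.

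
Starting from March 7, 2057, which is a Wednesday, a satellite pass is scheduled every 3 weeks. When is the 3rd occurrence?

April 18, 2057

The 3rd occurrence is 2 intervals after the first: 2 × 21 = 42 days after March 7, 2057.
March has 31 days — 24 days to the end of March leaves 18.
18 days into April → April 18, 2057.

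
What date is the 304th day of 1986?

January has 31 days (304 − 31 = 273 remain).
February has 28 days (273 − 28 = 245 remain).
March has 31 days (245 − 31 = 214 remain).
April has 30 days (214 − 30 = 184 remain).
May has 31 days (184 − 31 = 153 remain).
June has 30 days (153 − 30 = 123 remain).
July has 31 days (123 − 31 = 92 remain).
August has 31 days (92 − 31 = 61 remain).
September has 30 days (61 − 30 = 31 remain).
31 into October → October 31.

31 October 1986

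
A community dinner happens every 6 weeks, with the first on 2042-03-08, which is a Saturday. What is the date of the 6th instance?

The 6th occurrence is 5 intervals after the first: 5 × 42 = 210 days after 2042-03-08.
March has 31 days — 23 days to the end of March leaves 187.
April has 30 days (157 left).
May has 31 days (126 left).
June has 30 days (96 left).
July has 31 days (65 left).
August has 31 days (34 left).
September has 30 days (4 left).
4 days into October → 2042-10-04.

2042-10-04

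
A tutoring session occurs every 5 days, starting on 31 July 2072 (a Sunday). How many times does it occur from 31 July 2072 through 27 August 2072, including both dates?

Occurrences land 5·i days after 31 July 2072 for i = 0, 1, 2, …
The window opens on the start date, so the first occurrence inside is #1 on 31 July 2072.
27 August 2072 is 27 days after the start; 27 ÷ 5 = 5 remainder 2. Last occurrence in the window: #6 on 25 August 2072.
Occurrences #1 through #6: 6 in total.

6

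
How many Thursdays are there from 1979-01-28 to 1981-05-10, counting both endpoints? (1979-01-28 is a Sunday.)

119

1979-01-28 is a Sunday; the first Thursday on or after it is 1979-02-01 (4 days later).
From 1979-02-01 to 1981-05-10: 333 + 366 + 130 = 829 days (rest of 1979, 1980, to 1981-05-10 in 1981).
829 ÷ 7 = 118 full weeks with remainder 3, so 118 more Thursdays after the first → 119.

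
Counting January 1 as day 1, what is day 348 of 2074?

Dec 14, 2074

Jan has 31 days (348 − 31 = 317 remain).
Feb has 28 days (317 − 28 = 289 remain).
Mar has 31 days (289 − 31 = 258 remain).
Apr has 30 days (258 − 30 = 228 remain).
May has 31 days (228 − 31 = 197 remain).
Jun has 30 days (197 − 30 = 167 remain).
Jul has 31 days (167 − 31 = 136 remain).
Aug has 31 days (136 − 31 = 105 remain).
Sep has 30 days (105 − 30 = 75 remain).
Oct has 31 days (75 − 31 = 44 remain).
Nov has 30 days (44 − 30 = 14 remain).
14 into Dec → Dec 14.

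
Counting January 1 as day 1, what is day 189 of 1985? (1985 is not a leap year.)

Jul 8, 1985

Jan has 31 days (189 − 31 = 158 remain).
Feb has 28 days (158 − 28 = 130 remain).
Mar has 31 days (130 − 31 = 99 remain).
Apr has 30 days (99 − 30 = 69 remain).
May has 31 days (69 − 31 = 38 remain).
Jun has 30 days (38 − 30 = 8 remain).
8 into Jul → Jul 8.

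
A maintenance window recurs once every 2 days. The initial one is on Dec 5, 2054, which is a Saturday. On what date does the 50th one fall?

Mar 13, 2055

The 50th occurrence is 49 intervals after the first: 49 × 2 = 98 days after Dec 5, 2054.
Dec has 31 days — 26 days to the end of Dec leaves 72.
Jan has 31 days (41 left).
Feb has 28 days (13 left).
13 days into Mar → Mar 13, 2055.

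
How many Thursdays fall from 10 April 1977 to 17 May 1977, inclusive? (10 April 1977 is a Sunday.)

5

10 April 1977 is a Sunday; the first Thursday on or after it is 14 April 1977 (4 days later).
From 14 April 1977 to 17 May 1977: 16 + 17 = 33 days (rest of April, May).
33 ÷ 7 = 4 full weeks with remainder 5, so 4 more Thursdays after the first → 5.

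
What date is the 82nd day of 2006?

23 March 2006

January has 31 days (82 − 31 = 51 remain).
February has 28 days (51 − 28 = 23 remain).
23 into March → March 23.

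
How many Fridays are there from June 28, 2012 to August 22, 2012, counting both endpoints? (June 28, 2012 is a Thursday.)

June 28, 2012 is a Thursday; the first Friday on or after it is June 29, 2012 (1 day later).
From June 29, 2012 to August 22, 2012: 1 + 31 + 22 = 54 days (rest of June, July, August).
54 ÷ 7 = 7 full weeks with remainder 5, so 7 more Fridays after the first → 8.

8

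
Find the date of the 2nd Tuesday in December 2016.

13 December 2016

December 2016 begins on a Thursday, so the first Tuesday is December 6 (5 days later).
The 2nd Tuesday is 1 weeks later: 6 + 7 = 13.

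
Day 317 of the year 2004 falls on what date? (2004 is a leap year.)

12 November 2004

January has 31 days (317 − 31 = 286 remain).
February has 29 days (286 − 29 = 257 remain).
March has 31 days (257 − 31 = 226 remain).
April has 30 days (226 − 30 = 196 remain).
May has 31 days (196 − 31 = 165 remain).
June has 30 days (165 − 30 = 135 remain).
July has 31 days (135 − 31 = 104 remain).
August has 31 days (104 − 31 = 73 remain).
September has 30 days (73 − 30 = 43 remain).
October has 31 days (43 − 31 = 12 remain).
12 into November → November 12.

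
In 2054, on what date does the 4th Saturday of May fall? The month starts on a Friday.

May 23, 2054

May 2054 begins on a Friday, so the first Saturday is May 2 (1 day later).
The 4th Saturday is 3 weeks later: 2 + 21 = 23.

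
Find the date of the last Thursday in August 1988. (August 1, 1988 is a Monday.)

August 1988 begins on a Monday, so the first Thursday is August 4 (3 days later).
August 1988 has 31 days. Adding weeks: 4, 11, 18, 25 — the last one ≤ 31 is the 25th.

1988-08-25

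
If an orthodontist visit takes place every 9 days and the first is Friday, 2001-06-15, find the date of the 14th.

The 14th occurrence is 13 intervals after the first: 13 × 9 = 117 days after 2001-06-15.
June has 30 days — 15 days to the end of June leaves 102.
July has 31 days (71 left).
August has 31 days (40 left).
September has 30 days (10 left).
10 days into October → 2001-10-10.

2001-10-10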